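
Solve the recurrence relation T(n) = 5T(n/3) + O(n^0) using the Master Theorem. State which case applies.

Master Theorem for T(n) = 5T(n/3) + O(n^0):

a = 5, b = 3, c = 0
log_b(a) = log_3(5) = 1.4650

Case 1: c = 0 < log_3(5) = 1.4650
T(n) = O(n^(log_3 5))

For T(n) = 5T(n/3) + O(n^0): log_3(5) = 1.4650. This is Case 1 of the Master Theorem (c < log_b(a), work dominated by leaves), giving O(n^(log_3 5)).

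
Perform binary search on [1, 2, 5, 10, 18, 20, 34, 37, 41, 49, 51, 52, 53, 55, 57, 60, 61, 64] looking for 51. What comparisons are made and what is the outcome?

Binary search for 51 in [1, 2, 5, 10, 18, 20, 34, 37, 41, 49, 51, 52, 53, 55, 57, 60, 61, 64]:

lo=0, hi=17, mid=8, arr[mid]=41 -> 41 < 51, search right half
lo=9, hi=17, mid=13, arr[mid]=55 -> 55 > 51, search left half
lo=9, hi=12, mid=10, arr[mid]=51 -> Found target at index 10!

Binary search finds 51 at index 10 after 3 comparisons. The search repeatedly halves the search space by comparing with the middle element.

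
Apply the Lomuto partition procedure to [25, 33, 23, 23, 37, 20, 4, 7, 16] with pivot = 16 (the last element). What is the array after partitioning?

Lomuto partition with pivot = 16:

Initial array: [25, 33, 23, 23, 37, 20, 4, 7, 16]

arr[0]=25 > 16: no swap
arr[1]=33 > 16: no swap
arr[2]=23 > 16: no swap
arr[3]=23 > 16: no swap
arr[4]=37 > 16: no swap
arr[5]=20 > 16: no swap
arr[6]=4 <= 16: swap with position 0, array becomes [4, 33, 23, 23, 37, 20, 25, 7, 16]
arr[7]=7 <= 16: swap with position 1, array becomes [4, 7, 23, 23, 37, 20, 25, 33, 16]

Place pivot at position 2: [4, 7, 16, 23, 37, 20, 25, 33, 23]
Pivot position: 2

After partitioning with pivot 16, the array becomes [4, 7, 16, 23, 37, 20, 25, 33, 23]. The pivot is placed at index 2. All elements to the left of the pivot are <= 16, and all elements to the right are > 16.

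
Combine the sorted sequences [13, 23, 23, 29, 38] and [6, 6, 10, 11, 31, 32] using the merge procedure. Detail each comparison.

Merging process:

Compare 13 vs 6: take 6 from right. Merged: [6]
Compare 13 vs 6: take 6 from right. Merged: [6, 6]
Compare 13 vs 10: take 10 from right. Merged: [6, 6, 10]
Compare 13 vs 11: take 11 from right. Merged: [6, 6, 10, 11]
Compare 13 vs 31: take 13 from left. Merged: [6, 6, 10, 11, 13]
Compare 23 vs 31: take 23 from left. Merged: [6, 6, 10, 11, 13, 23]
Compare 23 vs 31: take 23 from left. Merged: [6, 6, 10, 11, 13, 23, 23]
Compare 29 vs 31: take 29 from left. Merged: [6, 6, 10, 11, 13, 23, 23, 29]
Compare 38 vs 31: take 31 from right. Merged: [6, 6, 10, 11, 13, 23, 23, 29, 31]
Compare 38 vs 32: take 32 from right. Merged: [6, 6, 10, 11, 13, 23, 23, 29, 31, 32]
Append remaining from left: [38]. Merged: [6, 6, 10, 11, 13, 23, 23, 29, 31, 32, 38]

Final merged array: [6, 6, 10, 11, 13, 23, 23, 29, 31, 32, 38]
Total comparisons: 10

The merged array is [6, 6, 10, 11, 13, 23, 23, 29, 31, 32, 38], requiring 10 comparisons. The merge step runs in O(n) time where n is the total number of elements.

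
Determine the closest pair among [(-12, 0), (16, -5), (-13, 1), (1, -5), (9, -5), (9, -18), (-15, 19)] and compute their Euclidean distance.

Computing all pairwise distances among 7 points:

d((-12, 0), (16, -5)) = 28.4429
d((-12, 0), (-13, 1)) = 1.4142 <-- minimum
d((-12, 0), (1, -5)) = 13.9284
d((-12, 0), (9, -5)) = 21.587
d((-12, 0), (9, -18)) = 27.6586
d((-12, 0), (-15, 19)) = 19.2354
d((16, -5), (-13, 1)) = 29.6142
d((16, -5), (1, -5)) = 15.0
d((16, -5), (9, -5)) = 7.0
d((16, -5), (9, -18)) = 14.7648
d((16, -5), (-15, 19)) = 39.2046
d((-13, 1), (1, -5)) = 15.2315
d((-13, 1), (9, -5)) = 22.8035
d((-13, 1), (9, -18)) = 29.0689
d((-13, 1), (-15, 19)) = 18.1108
d((1, -5), (9, -5)) = 8.0
d((1, -5), (9, -18)) = 15.2643
d((1, -5), (-15, 19)) = 28.8444
d((9, -5), (9, -18)) = 13.0
d((9, -5), (-15, 19)) = 33.9411
d((9, -18), (-15, 19)) = 44.1022

Closest pair: (-12, 0) and (-13, 1) with distance 1.4142

The closest pair is (-12, 0) and (-13, 1) with Euclidean distance 1.4142. For 7 points, brute-force pairwise comparison is shown above. For large n, the divide-and-conquer algorithm (sort by x, recurse on halves, check the dividing strip) achieves O(n log n).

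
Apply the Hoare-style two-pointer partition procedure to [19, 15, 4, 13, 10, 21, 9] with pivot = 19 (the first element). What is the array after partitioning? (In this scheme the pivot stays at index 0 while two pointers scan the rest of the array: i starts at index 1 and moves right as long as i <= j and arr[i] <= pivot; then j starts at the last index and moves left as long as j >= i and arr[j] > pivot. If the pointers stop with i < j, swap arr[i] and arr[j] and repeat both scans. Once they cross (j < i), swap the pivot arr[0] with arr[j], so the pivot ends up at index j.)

Hoare-style two-pointer partition with pivot = 19:

Initial array: [19, 15, 4, 13, 10, 21, 9]

Pointers start at i = 1, j = 6.
i stops at index 5 (arr[5]=21 > 19), j stops at index 6 (arr[6]=9 <= 19): swap arr[5] and arr[6], array becomes [19, 15, 4, 13, 10, 9, 21]
i ends at 6, j ends at 5: the pointers have crossed (j < i), so scanning stops.

Swap pivot arr[0] with arr[5] to place pivot at position 5: [9, 15, 4, 13, 10, 19, 21]
Pivot position: 5

After partitioning with pivot 19, the array becomes [9, 15, 4, 13, 10, 19, 21]. The pivot is placed at index 5. All elements to the left of the pivot are <= 19, and all elements to the right are > 19.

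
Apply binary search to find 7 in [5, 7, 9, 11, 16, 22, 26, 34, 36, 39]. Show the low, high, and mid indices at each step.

Binary search for 7 in [5, 7, 9, 11, 16, 22, 26, 34, 36, 39]:

lo=0, hi=9, mid=4, arr[mid]=16 -> 16 > 7, search left half
lo=0, hi=3, mid=1, arr[mid]=7 -> Found target at index 1!

Binary search finds 7 at index 1 after 2 comparisons. The search repeatedly halves the search space by comparing with the middle element.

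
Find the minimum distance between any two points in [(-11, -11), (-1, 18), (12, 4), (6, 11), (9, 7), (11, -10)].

Computing all pairwise distances among 6 points:

d((-11, -11), (-1, 18)) = 30.6757
d((-11, -11), (12, 4)) = 27.4591
d((-11, -11), (6, 11)) = 27.8029
d((-11, -11), (9, 7)) = 26.9072
d((-11, -11), (11, -10)) = 22.0227
d((-1, 18), (12, 4)) = 19.105
d((-1, 18), (6, 11)) = 9.8995
d((-1, 18), (9, 7)) = 14.8661
d((-1, 18), (11, -10)) = 30.4631
d((12, 4), (6, 11)) = 9.2195
d((12, 4), (9, 7)) = 4.2426 <-- minimum
d((12, 4), (11, -10)) = 14.0357
d((6, 11), (9, 7)) = 5.0
d((6, 11), (11, -10)) = 21.587
d((9, 7), (11, -10)) = 17.1172

Closest pair: (12, 4) and (9, 7) with distance 4.2426

The closest pair is (12, 4) and (9, 7) with Euclidean distance 4.2426. For 6 points, brute-force pairwise comparison is shown above. For large n, the divide-and-conquer algorithm (sort by x, recurse on halves, check the dividing strip) achieves O(n log n).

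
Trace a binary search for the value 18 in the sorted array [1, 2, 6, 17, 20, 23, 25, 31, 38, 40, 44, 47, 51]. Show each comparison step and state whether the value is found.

Binary search for 18 in [1, 2, 6, 17, 20, 23, 25, 31, 38, 40, 44, 47, 51]:

lo=0, hi=12, mid=6, arr[mid]=25 -> 25 > 18, search left half
lo=0, hi=5, mid=2, arr[mid]=6 -> 6 < 18, search right half
lo=3, hi=5, mid=4, arr[mid]=20 -> 20 > 18, search left half
lo=3, hi=3, mid=3, arr[mid]=17 -> 17 < 18, search right half
lo=4 > hi=3, target 18 not found

Binary search determines that 18 is not in the array after 4 comparisons. The search space was exhausted without finding the target.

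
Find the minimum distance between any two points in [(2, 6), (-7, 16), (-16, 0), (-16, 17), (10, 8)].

Computing all pairwise distances among 5 points:

d((2, 6), (-7, 16)) = 13.4536
d((2, 6), (-16, 0)) = 18.9737
d((2, 6), (-16, 17)) = 21.095
d((2, 6), (10, 8)) = 8.2462 <-- minimum
d((-7, 16), (-16, 0)) = 18.3576
d((-7, 16), (-16, 17)) = 9.0554
d((-7, 16), (10, 8)) = 18.7883
d((-16, 0), (-16, 17)) = 17.0
d((-16, 0), (10, 8)) = 27.2029
d((-16, 17), (10, 8)) = 27.5136

Closest pair: (2, 6) and (10, 8) with distance 8.2462

The closest pair is (2, 6) and (10, 8) with Euclidean distance 8.2462. For 5 points, brute-force pairwise comparison is shown above. For large n, the divide-and-conquer algorithm (sort by x, recurse on halves, check the dividing strip) achieves O(n log n).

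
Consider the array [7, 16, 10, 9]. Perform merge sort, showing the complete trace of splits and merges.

Merge sort trace:

Split: [7, 16, 10, 9] -> [7, 16] and [10, 9]
  Split: [7, 16] -> [7] and [16]
  Merge: [7] + [16] -> [7, 16]
  Split: [10, 9] -> [10] and [9]
  Merge: [10] + [9] -> [9, 10]
Merge: [7, 16] + [9, 10] -> [7, 9, 10, 16]

Final sorted array: [7, 9, 10, 16]

The merge sort proceeds by recursively splitting the array and merging sorted halves.
After all merges, the sorted array is [7, 9, 10, 16].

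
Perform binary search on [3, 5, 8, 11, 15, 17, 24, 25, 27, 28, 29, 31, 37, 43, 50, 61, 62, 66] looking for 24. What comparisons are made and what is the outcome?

Binary search for 24 in [3, 5, 8, 11, 15, 17, 24, 25, 27, 28, 29, 31, 37, 43, 50, 61, 62, 66]:

lo=0, hi=17, mid=8, arr[mid]=27 -> 27 > 24, search left half
lo=0, hi=7, mid=3, arr[mid]=11 -> 11 < 24, search right half
lo=4, hi=7, mid=5, arr[mid]=17 -> 17 < 24, search right half
lo=6, hi=7, mid=6, arr[mid]=24 -> Found target at index 6!

Binary search finds 24 at index 6 after 4 comparisons. The search repeatedly halves the search space by comparing with the middle element.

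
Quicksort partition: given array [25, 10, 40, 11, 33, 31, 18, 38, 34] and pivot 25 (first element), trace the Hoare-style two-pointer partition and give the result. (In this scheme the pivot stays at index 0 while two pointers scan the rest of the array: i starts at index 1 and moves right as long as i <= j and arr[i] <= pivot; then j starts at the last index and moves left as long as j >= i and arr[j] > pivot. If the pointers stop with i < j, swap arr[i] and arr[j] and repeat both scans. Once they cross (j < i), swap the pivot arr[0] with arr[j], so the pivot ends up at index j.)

Hoare-style two-pointer partition with pivot = 25:

Initial array: [25, 10, 40, 11, 33, 31, 18, 38, 34]

Pointers start at i = 1, j = 8.
i stops at index 2 (arr[2]=40 > 25), j stops at index 6 (arr[6]=18 <= 25): swap arr[2] and arr[6], array becomes [25, 10, 18, 11, 33, 31, 40, 38, 34]
i ends at 4, j ends at 3: the pointers have crossed (j < i), so scanning stops.

Swap pivot arr[0] with arr[3] to place pivot at position 3: [11, 10, 18, 25, 33, 31, 40, 38, 34]
Pivot position: 3

After partitioning with pivot 25, the array becomes [11, 10, 18, 25, 33, 31, 40, 38, 34]. The pivot is placed at index 3. All elements to the left of the pivot are <= 25, and all elements to the right are > 25.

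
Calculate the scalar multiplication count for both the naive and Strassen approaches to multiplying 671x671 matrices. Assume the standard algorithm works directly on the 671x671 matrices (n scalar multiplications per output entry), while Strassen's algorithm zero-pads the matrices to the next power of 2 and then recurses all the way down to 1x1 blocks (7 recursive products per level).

Matrix multiplication for 671x671 matrices:

Strassen's algorithm requires power-of-2 dimensions. Pad 671x671 to 1024x1024 (next power of 2).

Standard algorithm: 671^3 = 302111711 multiplications
Strassen's algorithm: 7^(log2(1024)) = 7^10 = 282475249 multiplications
Savings: 302111711 - 282475249 = 19636462 multiplications

Standard: 302111711 multiplications (671^3). Strassen: 282475249 multiplications (7^10, after padding to 1024x1024). Strassen reduces 8 recursive multiplications to 7 at each level.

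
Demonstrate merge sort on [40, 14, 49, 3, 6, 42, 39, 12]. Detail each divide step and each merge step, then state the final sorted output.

Merge sort trace:

Split: [40, 14, 49, 3, 6, 42, 39, 12] -> [40, 14, 49, 3] and [6, 42, 39, 12]
  Split: [40, 14, 49, 3] -> [40, 14] and [49, 3]
    Split: [40, 14] -> [40] and [14]
    Merge: [40] + [14] -> [14, 40]
    Split: [49, 3] -> [49] and [3]
    Merge: [49] + [3] -> [3, 49]
  Merge: [14, 40] + [3, 49] -> [3, 14, 40, 49]
  Split: [6, 42, 39, 12] -> [6, 42] and [39, 12]
    Split: [6, 42] -> [6] and [42]
    Merge: [6] + [42] -> [6, 42]
    Split: [39, 12] -> [39] and [12]
    Merge: [39] + [12] -> [12, 39]
  Merge: [6, 42] + [12, 39] -> [6, 12, 39, 42]
Merge: [3, 14, 40, 49] + [6, 12, 39, 42] -> [3, 6, 12, 14, 39, 40, 42, 49]

Final sorted array: [3, 6, 12, 14, 39, 40, 42, 49]

The merge sort proceeds by recursively splitting the array and merging sorted halves.
After all merges, the sorted array is [3, 6, 12, 14, 39, 40, 42, 49].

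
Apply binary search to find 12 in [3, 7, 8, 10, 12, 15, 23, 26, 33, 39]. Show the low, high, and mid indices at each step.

Binary search for 12 in [3, 7, 8, 10, 12, 15, 23, 26, 33, 39]:

lo=0, hi=9, mid=4, arr[mid]=12 -> Found target at index 4!

Binary search finds 12 at index 4 after 1 comparisons. The search repeatedly halves the search space by comparing with the middle element.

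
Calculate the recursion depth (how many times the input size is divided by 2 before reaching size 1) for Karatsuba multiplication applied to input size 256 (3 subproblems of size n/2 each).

For divide and conquer with division factor 2:

Problem sizes at each level:
Level 0: 256
Level 1: 128
Level 2: 64
Level 3: 32
Level 4: 16
Level 5: 8
Level 6: 4
Level 7: 2
Level 8: 1

The root is level 0 and the size-1 base case is level 8 (the tree spans levels 0 through 8, i.e. 9 levels counting the root), so the depth is the number of divisions: log_2(256) = 8

The recursion tree depth is log_2(256) = 8. At each level, the problem size is divided by 2, so it takes 8 divisions to reduce to a base case of size 1. The algorithm makes 3 recursive calls at each level.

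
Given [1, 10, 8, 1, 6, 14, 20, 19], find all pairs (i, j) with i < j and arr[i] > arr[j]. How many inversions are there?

Finding inversions in [1, 10, 8, 1, 6, 14, 20, 19]:

(1, 2): arr[1]=10 > arr[2]=8
(1, 3): arr[1]=10 > arr[3]=1
(1, 4): arr[1]=10 > arr[4]=6
(2, 3): arr[2]=8 > arr[3]=1
(2, 4): arr[2]=8 > arr[4]=6
(6, 7): arr[6]=20 > arr[7]=19

Total inversions: 6

The array has 6 inversion(s): (1,2), (1,3), (1,4), (2,3), (2,4), (6,7). Each pair (i,j) satisfies i < j and arr[i] > arr[j].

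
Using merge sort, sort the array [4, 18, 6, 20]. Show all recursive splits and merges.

Merge sort trace:

Split: [4, 18, 6, 20] -> [4, 18] and [6, 20]
  Split: [4, 18] -> [4] and [18]
  Merge: [4] + [18] -> [4, 18]
  Split: [6, 20] -> [6] and [20]
  Merge: [6] + [20] -> [6, 20]
Merge: [4, 18] + [6, 20] -> [4, 6, 18, 20]

Final sorted array: [4, 6, 18, 20]

The merge sort proceeds by recursively splitting the array and merging sorted halves.
After all merges, the sorted array is [4, 6, 18, 20].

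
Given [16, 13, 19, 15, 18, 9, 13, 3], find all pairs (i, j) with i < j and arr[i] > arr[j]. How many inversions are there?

Finding inversions in [16, 13, 19, 15, 18, 9, 13, 3]:

(0, 1): arr[0]=16 > arr[1]=13
(0, 3): arr[0]=16 > arr[3]=15
(0, 5): arr[0]=16 > arr[5]=9
(0, 6): arr[0]=16 > arr[6]=13
(0, 7): arr[0]=16 > arr[7]=3
(1, 5): arr[1]=13 > arr[5]=9
(1, 7): arr[1]=13 > arr[7]=3
(2, 3): arr[2]=19 > arr[3]=15
(2, 4): arr[2]=19 > arr[4]=18
(2, 5): arr[2]=19 > arr[5]=9
(2, 6): arr[2]=19 > arr[6]=13
(2, 7): arr[2]=19 > arr[7]=3
(3, 5): arr[3]=15 > arr[5]=9
(3, 6): arr[3]=15 > arr[6]=13
(3, 7): arr[3]=15 > arr[7]=3
(4, 5): arr[4]=18 > arr[5]=9
(4, 6): arr[4]=18 > arr[6]=13
(4, 7): arr[4]=18 > arr[7]=3
(5, 7): arr[5]=9 > arr[7]=3
(6, 7): arr[6]=13 > arr[7]=3

Total inversions: 20

The array has 20 inversion(s): (0,1), (0,3), (0,5), (0,6), (0,7), (1,5), (1,7), (2,3), (2,4), (2,5), (2,6), (2,7), (3,5), (3,6), (3,7), (4,5), (4,6), (4,7), (5,7), (6,7). Each pair (i,j) satisfies i < j and arr[i] > arr[j].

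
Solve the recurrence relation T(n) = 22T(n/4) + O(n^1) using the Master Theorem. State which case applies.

Master Theorem for T(n) = 22T(n/4) + O(n^1):

a = 22, b = 4, c = 1
log_b(a) = log_4(22) = 2.2297

Case 1: c = 1 < log_4(22) = 2.2297
T(n) = O(n^(log_4 22))

For T(n) = 22T(n/4) + O(n^1): log_4(22) = 2.2297. This is Case 1 of the Master Theorem (c < log_b(a), work dominated by leaves), giving O(n^(log_4 22)).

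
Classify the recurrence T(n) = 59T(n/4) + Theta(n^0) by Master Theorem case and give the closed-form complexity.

Master Theorem for T(n) = 59T(n/4) + O(n^0):

a = 59, b = 4, c = 0
log_b(a) = log_4(59) = 2.9413

Case 1: c = 0 < log_4(59) = 2.9413
T(n) = O(n^(log_4 59))

For T(n) = 59T(n/4) + O(n^0): log_4(59) = 2.9413. This is Case 1 of the Master Theorem (c < log_b(a), work dominated by leaves), giving O(n^(log_4 59)).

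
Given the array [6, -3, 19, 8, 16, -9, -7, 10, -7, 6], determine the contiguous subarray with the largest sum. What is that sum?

Using Kadane's algorithm on [6, -3, 19, 8, 16, -9, -7, 10, -7, 6]:

Scanning through the array:
Position 1 (value -3): max_ending_here = 3, max_so_far = 6
Position 2 (value 19): max_ending_here = 22, max_so_far = 22
Position 3 (value 8): max_ending_here = 30, max_so_far = 30
Position 4 (value 16): max_ending_here = 46, max_so_far = 46
Position 5 (value -9): max_ending_here = 37, max_so_far = 46
Position 6 (value -7): max_ending_here = 30, max_so_far = 46
Position 7 (value 10): max_ending_here = 40, max_so_far = 46
Position 8 (value -7): max_ending_here = 33, max_so_far = 46
Position 9 (value 6): max_ending_here = 39, max_so_far = 46

Maximum subarray: [6, -3, 19, 8, 16]
Maximum sum: 46

The maximum subarray is [6, -3, 19, 8, 16] with sum 46. This subarray runs from index 0 to index 4.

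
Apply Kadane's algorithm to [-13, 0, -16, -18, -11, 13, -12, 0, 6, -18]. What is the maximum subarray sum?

Using Kadane's algorithm on [-13, 0, -16, -18, -11, 13, -12, 0, 6, -18]:

Scanning through the array:
Position 1 (value 0): max_ending_here = 0, max_so_far = 0
Position 2 (value -16): max_ending_here = -16, max_so_far = 0
Position 3 (value -18): max_ending_here = -18, max_so_far = 0
Position 4 (value -11): max_ending_here = -11, max_so_far = 0
Position 5 (value 13): max_ending_here = 13, max_so_far = 13
Position 6 (value -12): max_ending_here = 1, max_so_far = 13
Position 7 (value 0): max_ending_here = 1, max_so_far = 13
Position 8 (value 6): max_ending_here = 7, max_so_far = 13
Position 9 (value -18): max_ending_here = -11, max_so_far = 13

Maximum subarray: [13]
Maximum sum: 13

The maximum subarray is [13] with sum 13. This subarray runs from index 5 to index 5.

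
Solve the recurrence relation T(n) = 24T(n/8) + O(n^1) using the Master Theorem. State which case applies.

Master Theorem for T(n) = 24T(n/8) + O(n^1):

a = 24, b = 8, c = 1
log_b(a) = log_8(24) = 1.5283

Case 1: c = 1 < log_8(24) = 1.5283
T(n) = O(n^(log_8 24))

For T(n) = 24T(n/8) + O(n^1): log_8(24) = 1.5283. This is Case 1 of the Master Theorem (c < log_b(a), work dominated by leaves), giving O(n^(log_8 24)).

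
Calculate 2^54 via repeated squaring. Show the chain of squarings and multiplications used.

Computing 2^54 by squaring (build up from 2^1; each line after the first costs one multiplication):

2^1 = 2
2^2 = (2^1)^2 = 2^2 = 4
2^3 = 2 * 2^2 = 2 * 4 = 8
2^6 = (2^3)^2 = 8^2 = 64
2^12 = (2^6)^2 = 64^2 = 4096
2^13 = 2 * 2^12 = 2 * 4096 = 8192
2^26 = (2^13)^2 = 8192^2 = 67108864
2^27 = 2 * 2^26 = 2 * 67108864 = 134217728
2^54 = (2^27)^2 = 134217728^2 = 18014398509481984

Result: 18014398509481984
Multiplications needed: 8 (8 lines after 2^1)

2^54 = 18014398509481984. Using exponentiation by squaring, this requires 8 multiplications. The key idea: if the exponent is even, square the half-power; if odd, multiply by the base once.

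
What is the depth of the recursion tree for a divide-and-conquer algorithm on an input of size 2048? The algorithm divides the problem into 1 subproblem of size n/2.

For divide and conquer with division factor 2:

Problem sizes at each level:
Level 0: 2048
Level 1: 1024
Level 2: 512
Level 3: 256
Level 4: 128
Level 5: 64
Level 6: 32
Level 7: 16
Level 8: 8
Level 9: 4
Level 10: 2
Level 11: 1

The root is level 0 and the size-1 base case is level 11 (the tree spans levels 0 through 11, i.e. 12 levels counting the root), so the depth is the number of divisions: log_2(2048) = 11

The recursion tree depth is log_2(2048) = 11. At each level, the problem size is divided by 2, so it takes 11 divisions to reduce to a base case of size 1. The algorithm makes 1 recursive call at each level.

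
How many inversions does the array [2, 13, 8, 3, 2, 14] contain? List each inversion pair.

Finding inversions in [2, 13, 8, 3, 2, 14]:

(1, 2): arr[1]=13 > arr[2]=8
(1, 3): arr[1]=13 > arr[3]=3
(1, 4): arr[1]=13 > arr[4]=2
(2, 3): arr[2]=8 > arr[3]=3
(2, 4): arr[2]=8 > arr[4]=2
(3, 4): arr[3]=3 > arr[4]=2

Total inversions: 6

The array has 6 inversion(s): (1,2), (1,3), (1,4), (2,3), (2,4), (3,4). Each pair (i,j) satisfies i < j and arr[i] > arr[j].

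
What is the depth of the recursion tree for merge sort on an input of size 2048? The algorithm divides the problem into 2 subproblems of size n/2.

For divide and conquer with division factor 2:

Problem sizes at each level:
Level 0: 2048
Level 1: 1024
Level 2: 512
Level 3: 256
Level 4: 128
Level 5: 64
Level 6: 32
Level 7: 16
Level 8: 8
Level 9: 4
Level 10: 2
Level 11: 1

The root is level 0 and the size-1 base case is level 11 (the tree spans levels 0 through 11, i.e. 12 levels counting the root), so the depth is the number of divisions: log_2(2048) = 11

The recursion tree depth is log_2(2048) = 11. At each level, the problem size is divided by 2, so it takes 11 divisions to reduce to a base case of size 1. The algorithm makes 2 recursive calls at each level.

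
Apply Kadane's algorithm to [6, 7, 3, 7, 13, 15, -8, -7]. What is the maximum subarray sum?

Using Kadane's algorithm on [6, 7, 3, 7, 13, 15, -8, -7]:

Scanning through the array:
Position 1 (value 7): max_ending_here = 13, max_so_far = 13
Position 2 (value 3): max_ending_here = 16, max_so_far = 16
Position 3 (value 7): max_ending_here = 23, max_so_far = 23
Position 4 (value 13): max_ending_here = 36, max_so_far = 36
Position 5 (value 15): max_ending_here = 51, max_so_far = 51
Position 6 (value -8): max_ending_here = 43, max_so_far = 51
Position 7 (value -7): max_ending_here = 36, max_so_far = 51

Maximum subarray: [6, 7, 3, 7, 13, 15]
Maximum sum: 51

The maximum subarray is [6, 7, 3, 7, 13, 15] with sum 51. This subarray runs from index 0 to index 5.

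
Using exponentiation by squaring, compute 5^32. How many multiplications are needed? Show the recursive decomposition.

Computing 5^32 by squaring (build up from 5^1; each line after the first costs one multiplication):

5^1 = 5
5^2 = (5^1)^2 = 5^2 = 25
5^4 = (5^2)^2 = 25^2 = 625
5^8 = (5^4)^2 = 625^2 = 390625
5^16 = (5^8)^2 = 390625^2 = 152587890625
5^32 = (5^16)^2 = 152587890625^2 = 23283064365386962890625

Result: 23283064365386962890625
Multiplications needed: 5 (5 lines after 5^1)

5^32 = 23283064365386962890625. Using exponentiation by squaring, this requires 5 multiplications. The key idea: if the exponent is even, square the half-power; if odd, multiply by the base once.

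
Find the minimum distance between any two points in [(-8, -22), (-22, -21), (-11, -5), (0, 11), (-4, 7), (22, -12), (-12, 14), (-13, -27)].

Computing all pairwise distances among 8 points:

d((-8, -22), (-22, -21)) = 14.0357
d((-8, -22), (-11, -5)) = 17.2627
d((-8, -22), (0, 11)) = 33.9559
d((-8, -22), (-4, 7)) = 29.2746
d((-8, -22), (22, -12)) = 31.6228
d((-8, -22), (-12, 14)) = 36.2215
d((-8, -22), (-13, -27)) = 7.0711
d((-22, -21), (-11, -5)) = 19.4165
d((-22, -21), (0, 11)) = 38.833
d((-22, -21), (-4, 7)) = 33.2866
d((-22, -21), (22, -12)) = 44.911
d((-22, -21), (-12, 14)) = 36.4005
d((-22, -21), (-13, -27)) = 10.8167
d((-11, -5), (0, 11)) = 19.4165
d((-11, -5), (-4, 7)) = 13.8924
d((-11, -5), (22, -12)) = 33.7343
d((-11, -5), (-12, 14)) = 19.0263
d((-11, -5), (-13, -27)) = 22.0907
d((0, 11), (-4, 7)) = 5.6569 <-- minimum
d((0, 11), (22, -12)) = 31.8277
d((0, 11), (-12, 14)) = 12.3693
d((0, 11), (-13, -27)) = 40.1622
d((-4, 7), (22, -12)) = 32.2025
d((-4, 7), (-12, 14)) = 10.6301
d((-4, 7), (-13, -27)) = 35.171
d((22, -12), (-12, 14)) = 42.8019
d((22, -12), (-13, -27)) = 38.0789
d((-12, 14), (-13, -27)) = 41.0122

Closest pair: (0, 11) and (-4, 7) with distance 5.6569

The closest pair is (0, 11) and (-4, 7) with Euclidean distance 5.6569. For 8 points, brute-force pairwise comparison is shown above. For large n, the divide-and-conquer algorithm (sort by x, recurse on halves, check the dividing strip) achieves O(n log n).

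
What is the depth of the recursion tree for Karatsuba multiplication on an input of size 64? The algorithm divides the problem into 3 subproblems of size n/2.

For divide and conquer with division factor 2:

Problem sizes at each level:
Level 0: 64
Level 1: 32
Level 2: 16
Level 3: 8
Level 4: 4
Level 5: 2
Level 6: 1

The root is level 0 and the size-1 base case is level 6 (the tree spans levels 0 through 6, i.e. 7 levels counting the root), so the depth is the number of divisions: log_2(64) = 6

The recursion tree depth is log_2(64) = 6. At each level, the problem size is divided by 2, so it takes 6 divisions to reduce to a base case of size 1. The algorithm makes 3 recursive calls at each level.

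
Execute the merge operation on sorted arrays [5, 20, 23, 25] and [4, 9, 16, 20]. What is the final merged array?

Merging process:

Compare 5 vs 4: take 4 from right. Merged: [4]
Compare 5 vs 9: take 5 from left. Merged: [4, 5]
Compare 20 vs 9: take 9 from right. Merged: [4, 5, 9]
Compare 20 vs 16: take 16 from right. Merged: [4, 5, 9, 16]
Compare 20 vs 20: take 20 from left. Merged: [4, 5, 9, 16, 20]
Compare 23 vs 20: take 20 from right. Merged: [4, 5, 9, 16, 20, 20]
Append remaining from left: [23, 25]. Merged: [4, 5, 9, 16, 20, 20, 23, 25]

Final merged array: [4, 5, 9, 16, 20, 20, 23, 25]
Total comparisons: 6

The merged array is [4, 5, 9, 16, 20, 20, 23, 25], requiring 6 comparisons. The merge step runs in O(n) time where n is the total number of elements.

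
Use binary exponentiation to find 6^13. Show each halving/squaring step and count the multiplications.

Computing 6^13 by squaring (build up from 6^1; each line after the first costs one multiplication):

6^1 = 6
6^2 = (6^1)^2 = 6^2 = 36
6^3 = 6 * 6^2 = 6 * 36 = 216
6^6 = (6^3)^2 = 216^2 = 46656
6^12 = (6^6)^2 = 46656^2 = 2176782336
6^13 = 6 * 6^12 = 6 * 2176782336 = 13060694016

Result: 13060694016
Multiplications needed: 5 (5 lines after 6^1)

6^13 = 13060694016. Using exponentiation by squaring, this requires 5 multiplications. The key idea: if the exponent is even, square the half-power; if odd, multiply by the base once.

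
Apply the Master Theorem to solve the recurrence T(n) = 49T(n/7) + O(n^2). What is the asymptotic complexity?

Master Theorem for T(n) = 49T(n/7) + O(n^2):

a = 49, b = 7, c = 2
log_b(a) = log_7(49) = 2.0000

Case 2: c = 2 = log_7(49) = 2.0000
T(n) = O(n^2 log n) = O(n^2 log n)

For T(n) = 49T(n/7) + O(n^2): log_7(49) = 2.0000. This is Case 2 of the Master Theorem (c = log_b(a), equal work at all levels), giving O(n^2 log n).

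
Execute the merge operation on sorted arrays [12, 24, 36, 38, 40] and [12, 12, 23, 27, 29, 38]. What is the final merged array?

Merging process:

Compare 12 vs 12: take 12 from left. Merged: [12]
Compare 24 vs 12: take 12 from right. Merged: [12, 12]
Compare 24 vs 12: take 12 from right. Merged: [12, 12, 12]
Compare 24 vs 23: take 23 from right. Merged: [12, 12, 12, 23]
Compare 24 vs 27: take 24 from left. Merged: [12, 12, 12, 23, 24]
Compare 36 vs 27: take 27 from right. Merged: [12, 12, 12, 23, 24, 27]
Compare 36 vs 29: take 29 from right. Merged: [12, 12, 12, 23, 24, 27, 29]
Compare 36 vs 38: take 36 from left. Merged: [12, 12, 12, 23, 24, 27, 29, 36]
Compare 38 vs 38: take 38 from left. Merged: [12, 12, 12, 23, 24, 27, 29, 36, 38]
Compare 40 vs 38: take 38 from right. Merged: [12, 12, 12, 23, 24, 27, 29, 36, 38, 38]
Append remaining from left: [40]. Merged: [12, 12, 12, 23, 24, 27, 29, 36, 38, 38, 40]

Final merged array: [12, 12, 12, 23, 24, 27, 29, 36, 38, 38, 40]
Total comparisons: 10

The merged array is [12, 12, 12, 23, 24, 27, 29, 36, 38, 38, 40], requiring 10 comparisons. The merge step runs in O(n) time where n is the total number of elements.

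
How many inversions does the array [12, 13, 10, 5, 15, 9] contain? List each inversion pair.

Finding inversions in [12, 13, 10, 5, 15, 9]:

(0, 2): arr[0]=12 > arr[2]=10
(0, 3): arr[0]=12 > arr[3]=5
(0, 5): arr[0]=12 > arr[5]=9
(1, 2): arr[1]=13 > arr[2]=10
(1, 3): arr[1]=13 > arr[3]=5
(1, 5): arr[1]=13 > arr[5]=9
(2, 3): arr[2]=10 > arr[3]=5
(2, 5): arr[2]=10 > arr[5]=9
(4, 5): arr[4]=15 > arr[5]=9

Total inversions: 9

The array has 9 inversion(s): (0,2), (0,3), (0,5), (1,2), (1,3), (1,5), (2,3), (2,5), (4,5). Each pair (i,j) satisfies i < j and arr[i] > arr[j].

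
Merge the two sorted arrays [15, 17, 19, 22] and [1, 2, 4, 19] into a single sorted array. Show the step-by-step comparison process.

Merging process:

Compare 15 vs 1: take 1 from right. Merged: [1]
Compare 15 vs 2: take 2 from right. Merged: [1, 2]
Compare 15 vs 4: take 4 from right. Merged: [1, 2, 4]
Compare 15 vs 19: take 15 from left. Merged: [1, 2, 4, 15]
Compare 17 vs 19: take 17 from left. Merged: [1, 2, 4, 15, 17]
Compare 19 vs 19: take 19 from left. Merged: [1, 2, 4, 15, 17, 19]
Compare 22 vs 19: take 19 from right. Merged: [1, 2, 4, 15, 17, 19, 19]
Append remaining from left: [22]. Merged: [1, 2, 4, 15, 17, 19, 19, 22]

Final merged array: [1, 2, 4, 15, 17, 19, 19, 22]
Total comparisons: 7

The merged array is [1, 2, 4, 15, 17, 19, 19, 22], requiring 7 comparisons. The merge step runs in O(n) time where n is the total number of elements.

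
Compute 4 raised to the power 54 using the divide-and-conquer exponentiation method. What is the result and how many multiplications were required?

Computing 4^54 by squaring (build up from 4^1; each line after the first costs one multiplication):

4^1 = 4
4^2 = (4^1)^2 = 4^2 = 16
4^3 = 4 * 4^2 = 4 * 16 = 64
4^6 = (4^3)^2 = 64^2 = 4096
4^12 = (4^6)^2 = 4096^2 = 16777216
4^13 = 4 * 4^12 = 4 * 16777216 = 67108864
4^26 = (4^13)^2 = 67108864^2 = 4503599627370496
4^27 = 4 * 4^26 = 4 * 4503599627370496 = 18014398509481984
4^54 = (4^27)^2 = 18014398509481984^2 = 324518553658426726783156020576256

Result: 324518553658426726783156020576256
Multiplications needed: 8 (8 lines after 4^1)

4^54 = 324518553658426726783156020576256. Using exponentiation by squaring, this requires 8 multiplications. The key idea: if the exponent is even, square the half-power; if odd, multiply by the base once.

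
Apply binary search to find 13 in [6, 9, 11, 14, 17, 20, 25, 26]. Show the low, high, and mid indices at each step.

Binary search for 13 in [6, 9, 11, 14, 17, 20, 25, 26]:

lo=0, hi=7, mid=3, arr[mid]=14 -> 14 > 13, search left half
lo=0, hi=2, mid=1, arr[mid]=9 -> 9 < 13, search right half
lo=2, hi=2, mid=2, arr[mid]=11 -> 11 < 13, search right half
lo=3 > hi=2, target 13 not found

Binary search determines that 13 is not in the array after 3 comparisons. The search space was exhausted without finding the target.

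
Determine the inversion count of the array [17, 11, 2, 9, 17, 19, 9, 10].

Finding inversions in [17, 11, 2, 9, 17, 19, 9, 10]:

(0, 1): arr[0]=17 > arr[1]=11
(0, 2): arr[0]=17 > arr[2]=2
(0, 3): arr[0]=17 > arr[3]=9
(0, 6): arr[0]=17 > arr[6]=9
(0, 7): arr[0]=17 > arr[7]=10
(1, 2): arr[1]=11 > arr[2]=2
(1, 3): arr[1]=11 > arr[3]=9
(1, 6): arr[1]=11 > arr[6]=9
(1, 7): arr[1]=11 > arr[7]=10
(4, 6): arr[4]=17 > arr[6]=9
(4, 7): arr[4]=17 > arr[7]=10
(5, 6): arr[5]=19 > arr[6]=9
(5, 7): arr[5]=19 > arr[7]=10

Total inversions: 13

The array has 13 inversion(s): (0,1), (0,2), (0,3), (0,6), (0,7), (1,2), (1,3), (1,6), (1,7), (4,6), (4,7), (5,6), (5,7). Each pair (i,j) satisfies i < j and arr[i] > arr[j].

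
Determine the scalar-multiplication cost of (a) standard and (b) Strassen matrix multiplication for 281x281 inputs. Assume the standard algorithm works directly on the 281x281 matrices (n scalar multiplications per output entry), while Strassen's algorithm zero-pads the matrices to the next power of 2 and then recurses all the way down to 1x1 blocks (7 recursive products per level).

Matrix multiplication for 281x281 matrices:

Strassen's algorithm requires power-of-2 dimensions. Pad 281x281 to 512x512 (next power of 2).

Standard algorithm: 281^3 = 22188041 multiplications
Strassen's algorithm: 7^(log2(512)) = 7^9 = 40353607 multiplications
Difference: 22188041 - 40353607 = -18165566 (Strassen uses MORE here due to padding overhead — for small or just-over-power-of-2 n, padding can outweigh the per-level savings)

Standard: 22188041 multiplications (281^3). Strassen: 40353607 multiplications (7^9, after padding to 512x512). Strassen reduces 8 recursive multiplications to 7 at each level.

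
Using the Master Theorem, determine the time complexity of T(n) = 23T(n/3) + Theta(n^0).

Master Theorem for T(n) = 23T(n/3) + O(n^0):

a = 23, b = 3, c = 0
log_b(a) = log_3(23) = 2.8540

Case 1: c = 0 < log_3(23) = 2.8540
T(n) = O(n^(log_3 23))

For T(n) = 23T(n/3) + O(n^0): log_3(23) = 2.8540. This is Case 1 of the Master Theorem (c < log_b(a), work dominated by leaves), giving O(n^(log_3 23)).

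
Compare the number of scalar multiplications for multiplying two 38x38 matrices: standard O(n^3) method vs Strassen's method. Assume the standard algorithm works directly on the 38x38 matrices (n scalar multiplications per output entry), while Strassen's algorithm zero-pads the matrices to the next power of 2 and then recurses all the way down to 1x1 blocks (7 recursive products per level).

Matrix multiplication for 38x38 matrices:

Strassen's algorithm requires power-of-2 dimensions. Pad 38x38 to 64x64 (next power of 2).

Standard algorithm: 38^3 = 54872 multiplications
Strassen's algorithm: 7^(log2(64)) = 7^6 = 117649 multiplications
Difference: 54872 - 117649 = -62777 (Strassen uses MORE here due to padding overhead — for small or just-over-power-of-2 n, padding can outweigh the per-level savings)

Standard: 54872 multiplications (38^3). Strassen: 117649 multiplications (7^6, after padding to 64x64). Strassen reduces 8 recursive multiplications to 7 at each level.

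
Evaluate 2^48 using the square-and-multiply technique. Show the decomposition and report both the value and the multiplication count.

Computing 2^48 by squaring (build up from 2^1; each line after the first costs one multiplication):

2^1 = 2
2^2 = (2^1)^2 = 2^2 = 4
2^3 = 2 * 2^2 = 2 * 4 = 8
2^6 = (2^3)^2 = 8^2 = 64
2^12 = (2^6)^2 = 64^2 = 4096
2^24 = (2^12)^2 = 4096^2 = 16777216
2^48 = (2^24)^2 = 16777216^2 = 281474976710656

Result: 281474976710656
Multiplications needed: 6 (6 lines after 2^1)

2^48 = 281474976710656. Using exponentiation by squaring, this requires 6 multiplications. The key idea: if the exponent is even, square the half-power; if odd, multiply by the base once.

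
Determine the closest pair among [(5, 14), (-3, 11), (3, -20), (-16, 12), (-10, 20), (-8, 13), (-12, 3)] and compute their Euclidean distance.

Computing all pairwise distances among 7 points:

d((5, 14), (-3, 11)) = 8.544
d((5, 14), (3, -20)) = 34.0588
d((5, 14), (-16, 12)) = 21.095
d((5, 14), (-10, 20)) = 16.1555
d((5, 14), (-8, 13)) = 13.0384
d((5, 14), (-12, 3)) = 20.2485
d((-3, 11), (3, -20)) = 31.5753
d((-3, 11), (-16, 12)) = 13.0384
d((-3, 11), (-10, 20)) = 11.4018
d((-3, 11), (-8, 13)) = 5.3852 <-- minimum
d((-3, 11), (-12, 3)) = 12.0416
d((3, -20), (-16, 12)) = 37.2156
d((3, -20), (-10, 20)) = 42.0595
d((3, -20), (-8, 13)) = 34.7851
d((3, -20), (-12, 3)) = 27.4591
d((-16, 12), (-10, 20)) = 10.0
d((-16, 12), (-8, 13)) = 8.0623
d((-16, 12), (-12, 3)) = 9.8489
d((-10, 20), (-8, 13)) = 7.2801
d((-10, 20), (-12, 3)) = 17.1172
d((-8, 13), (-12, 3)) = 10.7703

Closest pair: (-3, 11) and (-8, 13) with distance 5.3852

The closest pair is (-3, 11) and (-8, 13) with Euclidean distance 5.3852. For 7 points, brute-force pairwise comparison is shown above. For large n, the divide-and-conquer algorithm (sort by x, recurse on halves, check the dividing strip) achieves O(n log n).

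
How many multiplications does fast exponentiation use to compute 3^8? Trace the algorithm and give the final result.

Computing 3^8 by squaring (build up from 3^1; each line after the first costs one multiplication):

3^1 = 3
3^2 = (3^1)^2 = 3^2 = 9
3^4 = (3^2)^2 = 9^2 = 81
3^8 = (3^4)^2 = 81^2 = 6561

Result: 6561
Multiplications needed: 3 (3 lines after 3^1)

3^8 = 6561. Using exponentiation by squaring, this requires 3 multiplications. The key idea: if the exponent is even, square the half-power; if odd, multiply by the base once.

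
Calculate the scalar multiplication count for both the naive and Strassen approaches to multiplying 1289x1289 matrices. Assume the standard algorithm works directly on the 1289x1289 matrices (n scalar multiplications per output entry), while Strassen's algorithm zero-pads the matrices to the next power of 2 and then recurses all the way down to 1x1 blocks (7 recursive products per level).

Matrix multiplication for 1289x1289 matrices:

Strassen's algorithm requires power-of-2 dimensions. Pad 1289x1289 to 2048x2048 (next power of 2).

Standard algorithm: 1289^3 = 2141700569 multiplications
Strassen's algorithm: 7^(log2(2048)) = 7^11 = 1977326743 multiplications
Savings: 2141700569 - 1977326743 = 164373826 multiplications

Standard: 2141700569 multiplications (1289^3). Strassen: 1977326743 multiplications (7^11, after padding to 2048x2048). Strassen reduces 8 recursive multiplications to 7 at each level.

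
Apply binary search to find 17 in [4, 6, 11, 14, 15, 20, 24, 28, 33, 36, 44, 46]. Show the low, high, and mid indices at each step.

Binary search for 17 in [4, 6, 11, 14, 15, 20, 24, 28, 33, 36, 44, 46]:

lo=0, hi=11, mid=5, arr[mid]=20 -> 20 > 17, search left half
lo=0, hi=4, mid=2, arr[mid]=11 -> 11 < 17, search right half
lo=3, hi=4, mid=3, arr[mid]=14 -> 14 < 17, search right half
lo=4, hi=4, mid=4, arr[mid]=15 -> 15 < 17, search right half
lo=5 > hi=4, target 17 not found

Binary search determines that 17 is not in the array after 4 comparisons. The search space was exhausted without finding the target.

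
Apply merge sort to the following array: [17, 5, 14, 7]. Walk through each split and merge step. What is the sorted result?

Merge sort trace:

Split: [17, 5, 14, 7] -> [17, 5] and [14, 7]
  Split: [17, 5] -> [17] and [5]
  Merge: [17] + [5] -> [5, 17]
  Split: [14, 7] -> [14] and [7]
  Merge: [14] + [7] -> [7, 14]
Merge: [5, 17] + [7, 14] -> [5, 7, 14, 17]

Final sorted array: [5, 7, 14, 17]

The merge sort proceeds by recursively splitting the array and merging sorted halves.
After all merges, the sorted array is [5, 7, 14, 17].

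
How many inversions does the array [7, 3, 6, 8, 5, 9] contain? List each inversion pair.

Finding inversions in [7, 3, 6, 8, 5, 9]:

(0, 1): arr[0]=7 > arr[1]=3
(0, 2): arr[0]=7 > arr[2]=6
(0, 4): arr[0]=7 > arr[4]=5
(2, 4): arr[2]=6 > arr[4]=5
(3, 4): arr[3]=8 > arr[4]=5

Total inversions: 5

The array has 5 inversion(s): (0,1), (0,2), (0,4), (2,4), (3,4). Each pair (i,j) satisfies i < j and arr[i] > arr[j].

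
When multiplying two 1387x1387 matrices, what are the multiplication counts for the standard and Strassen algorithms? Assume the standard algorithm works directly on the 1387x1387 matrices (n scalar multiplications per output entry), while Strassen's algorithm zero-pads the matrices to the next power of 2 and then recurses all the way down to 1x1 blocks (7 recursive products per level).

Matrix multiplication for 1387x1387 matrices:

Strassen's algorithm requires power-of-2 dimensions. Pad 1387x1387 to 2048x2048 (next power of 2).

Standard algorithm: 1387^3 = 2668267603 multiplications
Strassen's algorithm: 7^(log2(2048)) = 7^11 = 1977326743 multiplications
Savings: 2668267603 - 1977326743 = 690940860 multiplications

Standard: 2668267603 multiplications (1387^3). Strassen: 1977326743 multiplications (7^11, after padding to 2048x2048). Strassen reduces 8 recursive multiplications to 7 at each level.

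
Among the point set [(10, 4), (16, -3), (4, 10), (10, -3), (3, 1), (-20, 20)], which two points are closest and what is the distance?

Computing all pairwise distances among 6 points:

d((10, 4), (16, -3)) = 9.2195
d((10, 4), (4, 10)) = 8.4853
d((10, 4), (10, -3)) = 7.0
d((10, 4), (3, 1)) = 7.6158
d((10, 4), (-20, 20)) = 34.0
d((16, -3), (4, 10)) = 17.6918
d((16, -3), (10, -3)) = 6.0 <-- minimum
d((16, -3), (3, 1)) = 13.6015
d((16, -3), (-20, 20)) = 42.72
d((4, 10), (10, -3)) = 14.3178
d((4, 10), (3, 1)) = 9.0554
d((4, 10), (-20, 20)) = 26.0
d((10, -3), (3, 1)) = 8.0623
d((10, -3), (-20, 20)) = 37.8021
d((3, 1), (-20, 20)) = 29.8329

Closest pair: (16, -3) and (10, -3) with distance 6.0

The closest pair is (16, -3) and (10, -3) with Euclidean distance 6.0. For 6 points, brute-force pairwise comparison is shown above. For large n, the divide-and-conquer algorithm (sort by x, recurse on halves, check the dividing strip) achieves O(n log n).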